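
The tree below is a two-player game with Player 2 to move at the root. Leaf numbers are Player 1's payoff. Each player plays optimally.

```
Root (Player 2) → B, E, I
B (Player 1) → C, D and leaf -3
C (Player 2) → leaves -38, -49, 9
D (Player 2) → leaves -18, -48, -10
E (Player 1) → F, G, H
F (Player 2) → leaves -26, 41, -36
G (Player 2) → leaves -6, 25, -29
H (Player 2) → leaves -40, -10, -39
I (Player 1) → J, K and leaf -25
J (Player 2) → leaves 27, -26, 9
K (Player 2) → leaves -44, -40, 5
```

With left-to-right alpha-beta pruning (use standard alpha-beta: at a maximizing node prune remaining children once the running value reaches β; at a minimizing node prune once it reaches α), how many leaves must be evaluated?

17

C [α=-∞,β=+∞]: v=-49
D [α=-49,β=+∞]: v=-48
B [α=-∞,β=+∞]: v=-3
F [α=-∞,β=-3]: v=-36
G [α=-36,β=-3]: v=-29
H [α=-29,β=-3]: v=-40 after child 1 ≤ α → α-cutoff, skip 2
E [α=-∞,β=-3]: v=-29
J [α=-∞,β=-29]: v=-26
I [α=-∞,β=-29]: v=-26 after child 1 ≥ β → β-cutoff, skip 2
Root [α=-∞,β=+∞]: v=-29
Leaves evaluated: 17 of 23.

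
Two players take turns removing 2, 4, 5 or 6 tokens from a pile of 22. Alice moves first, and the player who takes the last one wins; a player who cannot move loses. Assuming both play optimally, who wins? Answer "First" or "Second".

i:   0  1  2  3  4  5  6  7  8  9 10 11 12 13 14 15 16 17 18 19 20 21 22
     L  L  W  W  W  W  W  W  L  L  W  W  W  W  W  W  L  L  W  W  W  W  W
Position 22 is W, so the first player wins.

First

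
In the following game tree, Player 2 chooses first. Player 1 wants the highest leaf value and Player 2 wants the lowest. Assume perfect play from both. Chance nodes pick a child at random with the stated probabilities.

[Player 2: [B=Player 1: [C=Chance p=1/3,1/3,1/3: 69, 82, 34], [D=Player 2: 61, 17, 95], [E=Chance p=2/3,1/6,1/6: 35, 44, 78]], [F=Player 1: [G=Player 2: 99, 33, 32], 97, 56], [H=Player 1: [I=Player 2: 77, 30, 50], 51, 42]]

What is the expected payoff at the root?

C (Chance): 1/3·69 + 1/3·82 + 1/3·34 = 61.67
D (Player 2): min(61, 17, 95) = 17
E (Chance): 2/3·35 + 1/6·44 + 1/6·78 = 43.67
B (Player 1): max(61.67, 17, 43.67) = 61.67
G (Player 2): min(99, 33, 32) = 32
F (Player 1): max(32, 97, 56) = 97
I (Player 2): min(77, 30, 50) = 30
H (Player 1): max(30, 51, 42) = 51
Root (Player 2): min(61.67, 97, 51) = 51

51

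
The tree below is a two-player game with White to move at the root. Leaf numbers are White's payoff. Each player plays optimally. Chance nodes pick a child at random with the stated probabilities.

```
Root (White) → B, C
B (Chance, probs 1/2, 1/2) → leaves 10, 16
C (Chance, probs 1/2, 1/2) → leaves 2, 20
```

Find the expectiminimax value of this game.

13

B (Chance): 1/2·10 + 1/2·16 = 13
C (Chance): 1/2·2 + 1/2·20 = 11
Root (White): max(13, 11) = 13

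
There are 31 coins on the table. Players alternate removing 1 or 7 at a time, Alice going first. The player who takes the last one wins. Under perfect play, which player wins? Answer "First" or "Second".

First

Positions where the player to move wins (W) vs loses (L):
i:   0  1  2  3  4  5  6  7  8  9 10 11 12 13 14 15 16 17 18 19 20 21 22 23 24 25 26 27 28 29 30 31
     L  W  L  W  L  W  L  W  L  W  L  W  L  W  L  W  L  W  L  W  L  W  L  W  L  W  L  W  L  W  L  W
Position 31 is W, so the first player wins.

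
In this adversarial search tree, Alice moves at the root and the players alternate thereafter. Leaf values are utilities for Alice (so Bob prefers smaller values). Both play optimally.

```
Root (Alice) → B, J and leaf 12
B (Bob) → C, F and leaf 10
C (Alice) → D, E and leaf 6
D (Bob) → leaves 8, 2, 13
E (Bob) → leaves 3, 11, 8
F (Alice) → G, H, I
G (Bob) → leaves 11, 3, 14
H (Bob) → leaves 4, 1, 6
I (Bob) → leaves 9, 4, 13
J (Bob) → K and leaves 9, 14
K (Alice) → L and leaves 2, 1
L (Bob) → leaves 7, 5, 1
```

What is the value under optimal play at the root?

D (Bob): min(8, 2, 13) = 2
E (Bob): min(3, 11, 8) = 3
C (Alice): max(2, 3, 6) = 6
G (Bob): min(11, 3, 14) = 3
H (Bob): min(4, 1, 6) = 1
I (Bob): min(9, 4, 13) = 4
F (Alice): max(3, 1, 4) = 4
B (Bob): min(6, 4, 10) = 4
L (Bob): min(7, 5, 1) = 1
K (Alice): max(1, 2, 1) = 2
J (Bob): min(2, 9, 14) = 2
Root (Alice): max(4, 2, 12) = 12

12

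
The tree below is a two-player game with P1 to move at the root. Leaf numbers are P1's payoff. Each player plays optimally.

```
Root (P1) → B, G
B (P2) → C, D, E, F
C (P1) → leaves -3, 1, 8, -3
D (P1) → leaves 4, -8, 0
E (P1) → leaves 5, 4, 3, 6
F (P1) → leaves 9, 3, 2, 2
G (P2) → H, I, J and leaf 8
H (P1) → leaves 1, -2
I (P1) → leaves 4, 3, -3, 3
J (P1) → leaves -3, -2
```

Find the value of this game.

C (P1): max(-3, 1, 8, -3) = 8
D (P1): max(4, -8, 0) = 4
E (P1): max(5, 4, 3, 6) = 6
F (P1): max(9, 3, 2, 2) = 9
B (P2): min(8, 4, 6, 9) = 4
H (P1): max(1, -2) = 1
I (P1): max(4, 3, -3, 3) = 4
J (P1): max(-3, -2) = -2
G (P2): min(1, 4, -2, 8) = -2
Root (P1): max(4, -2) = 4

4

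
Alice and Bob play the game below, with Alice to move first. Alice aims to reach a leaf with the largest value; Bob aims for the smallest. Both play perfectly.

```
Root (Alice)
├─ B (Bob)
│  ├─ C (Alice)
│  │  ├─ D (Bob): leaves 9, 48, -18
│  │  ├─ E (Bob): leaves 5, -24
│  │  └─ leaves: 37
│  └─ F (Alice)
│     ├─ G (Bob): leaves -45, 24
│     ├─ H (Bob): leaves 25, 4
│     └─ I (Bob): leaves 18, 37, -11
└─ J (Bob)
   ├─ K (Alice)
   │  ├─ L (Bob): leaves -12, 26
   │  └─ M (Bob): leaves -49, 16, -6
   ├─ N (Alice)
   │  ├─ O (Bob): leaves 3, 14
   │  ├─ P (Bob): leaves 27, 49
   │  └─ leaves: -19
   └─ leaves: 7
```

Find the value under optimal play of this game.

D (Bob): min(9, 48, -18) = -18
E (Bob): min(5, -24) = -24
C (Alice): max(-18, -24, 37) = 37
G (Bob): min(-45, 24) = -45
H (Bob): min(25, 4) = 4
I (Bob): min(18, 37, -11) = -11
F (Alice): max(-45, 4, -11) = 4
B (Bob): min(37, 4) = 4
L (Bob): min(-12, 26) = -12
M (Bob): min(-49, 16, -6) = -49
K (Alice): max(-12, -49) = -12
O (Bob): min(3, 14) = 3
P (Bob): min(27, 49) = 27
N (Alice): max(3, 27, -19) = 27
J (Bob): min(-12, 27, 7) = -12
Root (Alice): max(4, -12) = 4

4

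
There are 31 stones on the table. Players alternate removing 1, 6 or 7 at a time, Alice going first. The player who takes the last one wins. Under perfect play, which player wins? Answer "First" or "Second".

i:   0  1  2  3  4  5  6  7  8  9 10 11 12 13 14 15 16 17 18 19 20 21 22 23 24 25 26 27 28 29 30 31
     L  W  L  W  L  W  W  W  W  W  W  W  L  W  L  W  L  W  W  W  W  W  W  W  L  W  L  W  L  W  W  W
Position 31 is W, so the first player wins.

First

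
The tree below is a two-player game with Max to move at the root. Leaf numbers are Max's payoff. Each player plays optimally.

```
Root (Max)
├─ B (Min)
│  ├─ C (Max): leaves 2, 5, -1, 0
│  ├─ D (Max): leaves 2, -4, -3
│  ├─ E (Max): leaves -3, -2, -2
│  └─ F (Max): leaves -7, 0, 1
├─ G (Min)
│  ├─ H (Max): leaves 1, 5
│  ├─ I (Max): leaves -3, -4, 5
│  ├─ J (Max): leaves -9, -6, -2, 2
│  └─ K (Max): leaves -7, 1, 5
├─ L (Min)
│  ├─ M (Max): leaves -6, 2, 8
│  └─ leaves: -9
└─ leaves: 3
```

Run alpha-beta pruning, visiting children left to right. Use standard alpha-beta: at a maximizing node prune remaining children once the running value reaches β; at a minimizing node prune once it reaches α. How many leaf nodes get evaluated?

C [α=-∞,β=+∞]: v=5
D [α=-∞,β=5]: v=2
E [α=-∞,β=2]: v=-2
F [α=-∞,β=-2]: v=0 after child 2 ≥ β → β-cutoff, skip 1
B [α=-∞,β=+∞]: v=-2
H [α=-2,β=+∞]: v=5
I [α=-2,β=5]: v=5
J [α=-2,β=5]: v=2
K [α=-2,β=2]: v=5
G [α=-2,β=+∞]: v=2
M [α=2,β=+∞]: v=8
L [α=2,β=+∞]: v=-9
Root [α=-∞,β=+∞]: v=3
Leaves evaluated: 29 of 30.

29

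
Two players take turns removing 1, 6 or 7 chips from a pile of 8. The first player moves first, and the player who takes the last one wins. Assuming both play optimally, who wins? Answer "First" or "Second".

First

Positions where the player to move wins (W) vs loses (L):
i:   0  1  2  3  4  5  6  7  8
     L  W  L  W  L  W  W  W  W
Position 8 is W, so the first player wins.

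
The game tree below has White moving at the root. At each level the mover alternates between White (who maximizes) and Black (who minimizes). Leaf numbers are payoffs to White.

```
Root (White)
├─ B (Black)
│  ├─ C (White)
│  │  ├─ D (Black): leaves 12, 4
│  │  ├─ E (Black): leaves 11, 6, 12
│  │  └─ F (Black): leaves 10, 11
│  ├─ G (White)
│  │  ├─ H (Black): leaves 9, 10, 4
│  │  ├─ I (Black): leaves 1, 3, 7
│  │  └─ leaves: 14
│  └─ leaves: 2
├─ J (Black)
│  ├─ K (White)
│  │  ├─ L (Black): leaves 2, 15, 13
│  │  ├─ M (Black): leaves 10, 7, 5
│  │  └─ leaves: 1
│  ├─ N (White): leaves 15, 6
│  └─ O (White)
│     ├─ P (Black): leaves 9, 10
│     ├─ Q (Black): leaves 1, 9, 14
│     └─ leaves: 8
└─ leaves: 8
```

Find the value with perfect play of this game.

8

D (Black): min(12, 4) = 4
E (Black): min(11, 6, 12) = 6
F (Black): min(10, 11) = 10
C (White): max(4, 6, 10) = 10
H (Black): min(9, 10, 4) = 4
I (Black): min(1, 3, 7) = 1
G (White): max(4, 1, 14) = 14
B (Black): min(10, 14, 2) = 2
L (Black): min(2, 15, 13) = 2
M (Black): min(10, 7, 5) = 5
K (White): max(2, 5, 1) = 5
N (White): max(15, 6) = 15
P (Black): min(9, 10) = 9
Q (Black): min(1, 9, 14) = 1
O (White): max(9, 1, 8) = 9
J (Black): min(5, 15, 9) = 5
Root (White): max(2, 5, 8) = 8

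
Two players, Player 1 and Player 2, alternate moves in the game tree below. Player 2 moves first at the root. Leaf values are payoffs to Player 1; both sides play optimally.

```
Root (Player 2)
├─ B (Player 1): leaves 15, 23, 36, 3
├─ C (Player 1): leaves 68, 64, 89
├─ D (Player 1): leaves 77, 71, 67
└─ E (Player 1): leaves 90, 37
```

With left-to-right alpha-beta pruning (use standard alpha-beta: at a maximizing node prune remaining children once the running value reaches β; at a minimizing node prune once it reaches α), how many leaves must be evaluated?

7

B [α=-∞,β=+∞]: v=36
C [α=-∞,β=36]: v=68 after child 1 ≥ β → β-cutoff, skip 2
D [α=-∞,β=36]: v=77 after child 1 ≥ β → β-cutoff, skip 2
E [α=-∞,β=36]: v=90 after child 1 ≥ β → β-cutoff, skip 1
Root [α=-∞,β=+∞]: v=36
Leaves evaluated: 7 of 12.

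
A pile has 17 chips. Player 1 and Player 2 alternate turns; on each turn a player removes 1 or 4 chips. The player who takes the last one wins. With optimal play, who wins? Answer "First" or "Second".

Positions where the player to move wins (W) vs loses (L):
i:   0  1  2  3  4  5  6  7  8  9 10 11 12 13 14 15 16 17
     L  W  L  W  W  L  W  L  W  W  L  W  L  W  W  L  W  L
Position 17 is L, so the second player wins.

Second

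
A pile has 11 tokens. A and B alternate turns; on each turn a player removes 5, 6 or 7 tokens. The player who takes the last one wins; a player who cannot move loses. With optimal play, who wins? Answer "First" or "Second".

W/L table (W = player to move can force a win):
i:   0  1  2  3  4  5  6  7  8  9 10 11
     L  L  L  L  L  W  W  W  W  W  W  W
Position 11 is W, so the first player wins.

First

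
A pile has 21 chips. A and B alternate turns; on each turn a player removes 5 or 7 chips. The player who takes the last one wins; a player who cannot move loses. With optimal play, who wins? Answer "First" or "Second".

Compute winning (W) and losing (L) positions by backward induction:
i:   0  1  2  3  4  5  6  7  8  9 10 11 12 13 14 15 16 17 18 19 20 21
     L  L  L  L  L  W  W  W  W  W  W  W  L  L  L  L  L  W  W  W  W  W
Position 21 is W, so the first player wins.

First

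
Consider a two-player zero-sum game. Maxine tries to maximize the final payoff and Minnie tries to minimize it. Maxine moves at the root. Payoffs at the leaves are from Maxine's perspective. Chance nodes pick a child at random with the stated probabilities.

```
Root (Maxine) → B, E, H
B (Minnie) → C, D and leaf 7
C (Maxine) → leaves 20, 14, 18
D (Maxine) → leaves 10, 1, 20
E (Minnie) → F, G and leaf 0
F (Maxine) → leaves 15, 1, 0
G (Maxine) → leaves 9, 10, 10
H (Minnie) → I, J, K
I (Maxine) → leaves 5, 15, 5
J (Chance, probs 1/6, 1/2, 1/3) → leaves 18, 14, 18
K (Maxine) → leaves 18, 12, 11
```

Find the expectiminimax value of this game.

15

C (Maxine): max(20, 14, 18) = 20
D (Maxine): max(10, 1, 20) = 20
B (Minnie): min(20, 20, 7) = 7
F (Maxine): max(15, 1, 0) = 15
G (Maxine): max(9, 10, 10) = 10
E (Minnie): min(15, 10, 0) = 0
I (Maxine): max(5, 15, 5) = 15
J (Chance): 1/6·18 + 1/2·14 + 1/3·18 = 16
K (Maxine): max(18, 12, 11) = 18
H (Minnie): min(15, 16, 18) = 15
Root (Maxine): max(7, 0, 15) = 15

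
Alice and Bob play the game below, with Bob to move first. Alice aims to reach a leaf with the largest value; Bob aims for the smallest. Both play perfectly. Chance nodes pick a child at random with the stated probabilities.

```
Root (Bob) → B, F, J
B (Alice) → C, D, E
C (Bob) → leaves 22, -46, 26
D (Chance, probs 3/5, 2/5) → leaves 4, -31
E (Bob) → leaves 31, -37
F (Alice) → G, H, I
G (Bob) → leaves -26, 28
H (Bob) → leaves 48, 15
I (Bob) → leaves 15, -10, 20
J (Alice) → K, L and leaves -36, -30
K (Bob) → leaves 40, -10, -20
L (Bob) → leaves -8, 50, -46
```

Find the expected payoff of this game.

C (Bob): min(22, -46, 26) = -46
D (Chance): 3/5·4 + 2/5·-31 = -10
E (Bob): min(31, -37) = -37
B (Alice): max(-46, -10, -37) = -10
G (Bob): min(-26, 28) = -26
H (Bob): min(48, 15) = 15
I (Bob): min(15, -10, 20) = -10
F (Alice): max(-26, 15, -10) = 15
K (Bob): min(40, -10, -20) = -20
L (Bob): min(-8, 50, -46) = -46
J (Alice): max(-20, -46, -36, -30) = -20
Root (Bob): min(-10, 15, -20) = -20

-20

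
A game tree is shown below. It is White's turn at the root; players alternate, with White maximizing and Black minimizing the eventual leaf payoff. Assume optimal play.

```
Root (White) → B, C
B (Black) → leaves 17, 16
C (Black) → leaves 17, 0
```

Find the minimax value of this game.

B (Black): min(17, 16) = 16
C (Black): min(17, 0) = 0
Root (White): max(16, 0) = 16

16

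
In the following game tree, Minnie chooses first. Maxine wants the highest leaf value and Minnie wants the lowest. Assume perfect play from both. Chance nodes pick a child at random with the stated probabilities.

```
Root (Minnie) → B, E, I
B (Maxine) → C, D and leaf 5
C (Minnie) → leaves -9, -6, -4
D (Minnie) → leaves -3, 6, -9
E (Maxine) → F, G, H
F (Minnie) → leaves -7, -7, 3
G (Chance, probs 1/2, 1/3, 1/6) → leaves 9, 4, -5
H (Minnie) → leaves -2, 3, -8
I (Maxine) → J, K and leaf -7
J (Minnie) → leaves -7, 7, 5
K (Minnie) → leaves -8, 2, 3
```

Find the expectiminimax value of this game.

C (Minnie): min(-9, -6, -4) = -9
D (Minnie): min(-3, 6, -9) = -9
B (Maxine): max(-9, -9, 5) = 5
F (Minnie): min(-7, -7, 3) = -7
G (Chance): 1/2·9 + 1/3·4 + 1/6·-5 = 5
H (Minnie): min(-2, 3, -8) = -8
E (Maxine): max(-7, 5, -8) = 5
J (Minnie): min(-7, 7, 5) = -7
K (Minnie): min(-8, 2, 3) = -8
I (Maxine): max(-7, -8, -7) = -7
Root (Minnie): min(5, 5, -7) = -7

-7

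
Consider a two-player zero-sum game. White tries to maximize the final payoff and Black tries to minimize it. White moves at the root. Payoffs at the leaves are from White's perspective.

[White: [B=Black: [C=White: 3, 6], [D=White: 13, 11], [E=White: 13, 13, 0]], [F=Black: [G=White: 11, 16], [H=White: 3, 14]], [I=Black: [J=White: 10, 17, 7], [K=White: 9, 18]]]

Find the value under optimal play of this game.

17

C (White): max(3, 6) = 6
D (White): max(13, 11) = 13
E (White): max(13, 13, 0) = 13
B (Black): min(6, 13, 13) = 6
G (White): max(11, 16) = 16
H (White): max(3, 14) = 14
F (Black): min(16, 14) = 14
J (White): max(10, 17, 7) = 17
K (White): max(9, 18) = 18
I (Black): min(17, 18) = 17
Root (White): max(6, 14, 17) = 17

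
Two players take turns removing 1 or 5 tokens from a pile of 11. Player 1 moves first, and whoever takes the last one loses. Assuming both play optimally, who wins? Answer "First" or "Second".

Second

i:   0  1  2  3  4  5  6  7  8  9 10 11
     W  L  W  L  W  L  W  L  W  L  W  L
Position 11 is L, so the second player wins.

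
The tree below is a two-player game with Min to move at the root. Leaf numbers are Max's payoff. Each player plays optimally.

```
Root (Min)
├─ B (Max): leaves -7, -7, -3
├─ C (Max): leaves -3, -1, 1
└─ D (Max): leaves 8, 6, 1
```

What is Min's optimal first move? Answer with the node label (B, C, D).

B

B (Max): max(-7, -7, -3) = -3
C (Max): max(-3, -1, 1) = 1
D (Max): max(8, 6, 1) = 8
Root (Min): min(-3, 1, 8) = -3
Min picks the child with the lowest value: B (value -3).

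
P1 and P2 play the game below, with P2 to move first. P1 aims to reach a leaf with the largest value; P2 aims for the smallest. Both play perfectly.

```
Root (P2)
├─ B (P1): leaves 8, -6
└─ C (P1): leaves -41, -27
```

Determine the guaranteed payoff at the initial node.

B (P1): max(8, -6) = 8
C (P1): max(-41, -27) = -27
Root (P2): min(8, -27) = -27

-27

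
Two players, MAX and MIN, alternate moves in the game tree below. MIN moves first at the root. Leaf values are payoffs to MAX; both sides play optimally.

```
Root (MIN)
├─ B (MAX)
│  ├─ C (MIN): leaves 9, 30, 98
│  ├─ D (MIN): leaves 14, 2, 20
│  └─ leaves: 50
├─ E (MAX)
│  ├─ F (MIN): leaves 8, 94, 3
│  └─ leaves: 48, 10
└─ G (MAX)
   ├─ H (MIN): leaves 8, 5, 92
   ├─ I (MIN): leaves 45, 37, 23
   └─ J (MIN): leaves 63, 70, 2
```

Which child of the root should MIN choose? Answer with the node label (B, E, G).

G

C (MIN): min(9, 30, 98) = 9
D (MIN): min(14, 2, 20) = 2
B (MAX): max(9, 2, 50) = 50
F (MIN): min(8, 94, 3) = 3
E (MAX): max(3, 48, 10) = 48
H (MIN): min(8, 5, 92) = 5
I (MIN): min(45, 37, 23) = 23
J (MIN): min(63, 70, 2) = 2
G (MAX): max(5, 23, 2) = 23
Root (MIN): min(50, 48, 23) = 23
MIN picks the child with the lowest value: G (value 23).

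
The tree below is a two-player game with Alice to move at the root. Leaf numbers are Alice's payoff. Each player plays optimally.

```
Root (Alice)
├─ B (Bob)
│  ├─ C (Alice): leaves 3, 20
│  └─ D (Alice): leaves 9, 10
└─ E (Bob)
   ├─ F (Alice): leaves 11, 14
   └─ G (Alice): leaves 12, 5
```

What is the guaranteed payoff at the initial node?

C (Alice): max(3, 20) = 20
D (Alice): max(9, 10) = 10
B (Bob): min(20, 10) = 10
F (Alice): max(11, 14) = 14
G (Alice): max(12, 5) = 12
E (Bob): min(14, 12) = 12
Root (Alice): max(10, 12) = 12

12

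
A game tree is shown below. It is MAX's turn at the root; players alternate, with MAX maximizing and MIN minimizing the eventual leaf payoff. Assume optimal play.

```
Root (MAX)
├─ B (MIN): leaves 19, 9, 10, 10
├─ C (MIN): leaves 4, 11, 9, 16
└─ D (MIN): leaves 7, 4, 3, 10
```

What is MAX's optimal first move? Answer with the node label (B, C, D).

B (MIN): min(19, 9, 10, 10) = 9
C (MIN): min(4, 11, 9, 16) = 4
D (MIN): min(7, 4, 3, 10) = 3
Root (MAX): max(9, 4, 3) = 9
MAX picks the child with the highest value: B (value 9).

B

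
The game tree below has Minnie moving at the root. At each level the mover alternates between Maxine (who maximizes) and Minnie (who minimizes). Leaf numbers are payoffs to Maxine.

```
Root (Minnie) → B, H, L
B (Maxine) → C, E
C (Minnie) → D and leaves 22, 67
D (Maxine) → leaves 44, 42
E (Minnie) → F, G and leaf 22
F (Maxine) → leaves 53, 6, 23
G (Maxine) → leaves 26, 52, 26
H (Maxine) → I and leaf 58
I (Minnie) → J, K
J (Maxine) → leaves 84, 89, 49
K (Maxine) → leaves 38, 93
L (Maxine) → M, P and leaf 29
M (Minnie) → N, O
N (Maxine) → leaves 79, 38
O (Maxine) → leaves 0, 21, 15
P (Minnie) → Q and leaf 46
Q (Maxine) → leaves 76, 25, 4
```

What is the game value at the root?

D (Maxine): max(44, 42) = 44
C (Minnie): min(44, 22, 67) = 22
F (Maxine): max(53, 6, 23) = 53
G (Maxine): max(26, 52, 26) = 52
E (Minnie): min(53, 52, 22) = 22
B (Maxine): max(22, 22) = 22
J (Maxine): max(84, 89, 49) = 89
K (Maxine): max(38, 93) = 93
I (Minnie): min(89, 93) = 89
H (Maxine): max(89, 58) = 89
N (Maxine): max(79, 38) = 79
O (Maxine): max(0, 21, 15) = 21
M (Minnie): min(79, 21) = 21
Q (Maxine): max(76, 25, 4) = 76
P (Minnie): min(76, 46) = 46
L (Maxine): max(21, 46, 29) = 46
Root (Minnie): min(22, 89, 46) = 22

22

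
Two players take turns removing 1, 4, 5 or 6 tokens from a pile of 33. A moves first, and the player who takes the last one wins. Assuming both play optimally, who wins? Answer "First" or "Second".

First

W/L table (W = player to move can force a win):
i:   0  1  2  3  4  5  6  7  8  9 10 11 12 13 14 15 16 17 18 19 20 21 22 23 24 25 26 27 28 29 30 31 32 33
     L  W  L  W  W  W  W  W  W  L  W  L  W  W  W  W  W  W  L  W  L  W  W  W  W  W  W  L  W  L  W  W  W  W
Position 33 is W, so the first player wins.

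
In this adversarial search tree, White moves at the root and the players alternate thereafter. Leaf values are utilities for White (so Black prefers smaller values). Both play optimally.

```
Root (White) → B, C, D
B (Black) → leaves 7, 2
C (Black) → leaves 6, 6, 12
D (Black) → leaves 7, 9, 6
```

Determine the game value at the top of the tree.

6

B (Black): min(7, 2) = 2
C (Black): min(6, 6, 12) = 6
D (Black): min(7, 9, 6) = 6
Root (White): max(2, 6, 6) = 6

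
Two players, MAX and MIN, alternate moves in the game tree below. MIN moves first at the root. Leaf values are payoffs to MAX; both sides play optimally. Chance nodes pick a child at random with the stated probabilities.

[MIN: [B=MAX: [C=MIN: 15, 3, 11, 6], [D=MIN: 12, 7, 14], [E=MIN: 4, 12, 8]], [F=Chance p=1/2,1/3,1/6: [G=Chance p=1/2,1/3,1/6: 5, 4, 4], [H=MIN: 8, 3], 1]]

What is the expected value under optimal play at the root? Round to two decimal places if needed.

3.42

C (MIN): min(15, 3, 11, 6) = 3
D (MIN): min(12, 7, 14) = 7
E (MIN): min(4, 12, 8) = 4
B (MAX): max(3, 7, 4) = 7
G (Chance): 1/2·5 + 1/3·4 + 1/6·4 = 4.5
H (MIN): min(8, 3) = 3
F (Chance): 1/2·4.5 + 1/3·3 + 1/6·1 = 3.42
Root (MIN): min(7, 3.42) = 3.42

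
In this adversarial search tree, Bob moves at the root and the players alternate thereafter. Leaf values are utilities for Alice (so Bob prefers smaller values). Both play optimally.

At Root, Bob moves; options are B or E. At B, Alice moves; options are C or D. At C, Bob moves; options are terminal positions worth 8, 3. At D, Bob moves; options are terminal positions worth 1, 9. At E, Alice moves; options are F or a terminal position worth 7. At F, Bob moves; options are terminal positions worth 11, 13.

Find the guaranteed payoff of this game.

C (Bob): min(8, 3) = 3
D (Bob): min(1, 9) = 1
B (Alice): max(3, 1) = 3
F (Bob): min(11, 13) = 11
E (Alice): max(11, 7) = 11
Root (Bob): min(3, 11) = 3

3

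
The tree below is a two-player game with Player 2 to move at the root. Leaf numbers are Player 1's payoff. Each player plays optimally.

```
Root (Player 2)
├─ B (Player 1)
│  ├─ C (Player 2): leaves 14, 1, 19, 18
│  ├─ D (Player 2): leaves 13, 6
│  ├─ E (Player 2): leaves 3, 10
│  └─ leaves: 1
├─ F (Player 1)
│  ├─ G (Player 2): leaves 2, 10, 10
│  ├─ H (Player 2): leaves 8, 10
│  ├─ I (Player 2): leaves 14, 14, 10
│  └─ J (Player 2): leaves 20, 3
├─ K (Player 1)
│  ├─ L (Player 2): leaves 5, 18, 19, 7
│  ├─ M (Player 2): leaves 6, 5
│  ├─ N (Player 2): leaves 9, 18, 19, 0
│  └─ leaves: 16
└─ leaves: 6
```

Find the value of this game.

C (Player 2): min(14, 1, 19, 18) = 1
D (Player 2): min(13, 6) = 6
E (Player 2): min(3, 10) = 3
B (Player 1): max(1, 6, 3, 1) = 6
G (Player 2): min(2, 10, 10) = 2
H (Player 2): min(8, 10) = 8
I (Player 2): min(14, 14, 10) = 10
J (Player 2): min(20, 3) = 3
F (Player 1): max(2, 8, 10, 3) = 10
L (Player 2): min(5, 18, 19, 7) = 5
M (Player 2): min(6, 5) = 5
N (Player 2): min(9, 18, 19, 0) = 0
K (Player 1): max(5, 5, 0, 16) = 16
Root (Player 2): min(6, 10, 16, 6) = 6

6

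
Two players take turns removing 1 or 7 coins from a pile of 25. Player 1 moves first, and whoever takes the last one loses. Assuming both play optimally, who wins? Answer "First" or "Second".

Second

W/L table (W = player to move can force a win):
i:   0  1  2  3  4  5  6  7  8  9 10 11 12 13 14 15 16 17 18 19 20 21 22 23 24 25
     W  L  W  L  W  L  W  L  W  L  W  L  W  L  W  L  W  L  W  L  W  L  W  L  W  L
Position 25 is L, so the second player wins.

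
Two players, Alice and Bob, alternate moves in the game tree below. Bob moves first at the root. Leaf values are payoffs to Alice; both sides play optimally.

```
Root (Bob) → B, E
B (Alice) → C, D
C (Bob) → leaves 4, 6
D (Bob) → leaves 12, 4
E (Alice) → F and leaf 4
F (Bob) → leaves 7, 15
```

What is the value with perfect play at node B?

4

C: min(4, 6) = 4
D: min(12, 4) = 4
B: max(4, 4) = 4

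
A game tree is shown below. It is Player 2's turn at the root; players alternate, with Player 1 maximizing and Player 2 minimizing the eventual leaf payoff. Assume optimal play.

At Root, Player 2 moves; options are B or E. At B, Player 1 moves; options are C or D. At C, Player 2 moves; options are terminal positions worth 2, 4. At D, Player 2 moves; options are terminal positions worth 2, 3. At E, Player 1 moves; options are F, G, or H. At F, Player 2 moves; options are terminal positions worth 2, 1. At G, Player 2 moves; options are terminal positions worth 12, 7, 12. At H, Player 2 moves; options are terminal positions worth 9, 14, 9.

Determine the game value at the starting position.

2

C (Player 2): min(2, 4) = 2
D (Player 2): min(2, 3) = 2
B (Player 1): max(2, 2) = 2
F (Player 2): min(2, 1) = 1
G (Player 2): min(12, 7, 12) = 7
H (Player 2): min(9, 14, 9) = 9
E (Player 1): max(1, 7, 9) = 9
Root (Player 2): min(2, 9) = 2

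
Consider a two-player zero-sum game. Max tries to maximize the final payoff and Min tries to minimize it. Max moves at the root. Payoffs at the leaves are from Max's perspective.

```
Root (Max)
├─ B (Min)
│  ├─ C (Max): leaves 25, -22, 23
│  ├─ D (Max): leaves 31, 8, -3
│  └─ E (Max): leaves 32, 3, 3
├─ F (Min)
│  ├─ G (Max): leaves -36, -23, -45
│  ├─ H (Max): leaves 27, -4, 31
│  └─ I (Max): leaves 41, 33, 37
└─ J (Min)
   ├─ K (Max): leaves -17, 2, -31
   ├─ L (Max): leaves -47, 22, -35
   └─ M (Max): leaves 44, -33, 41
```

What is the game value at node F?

G: max(-36, -23, -45) = -23
H: max(27, -4, 31) = 31
I: max(41, 33, 37) = 41
F: min(-23, 31, 41) = -23

-23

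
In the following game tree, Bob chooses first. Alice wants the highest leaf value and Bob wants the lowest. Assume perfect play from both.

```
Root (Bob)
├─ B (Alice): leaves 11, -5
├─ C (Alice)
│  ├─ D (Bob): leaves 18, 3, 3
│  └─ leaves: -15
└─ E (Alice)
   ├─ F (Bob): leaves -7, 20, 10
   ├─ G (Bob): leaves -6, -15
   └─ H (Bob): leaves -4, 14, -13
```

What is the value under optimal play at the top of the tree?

-7

B (Alice): max(11, -5) = 11
D (Bob): min(18, 3, 3) = 3
C (Alice): max(3, -15) = 3
F (Bob): min(-7, 20, 10) = -7
G (Bob): min(-6, -15) = -15
H (Bob): min(-4, 14, -13) = -13
E (Alice): max(-7, -15, -13) = -7
Root (Bob): min(11, 3, -7) = -7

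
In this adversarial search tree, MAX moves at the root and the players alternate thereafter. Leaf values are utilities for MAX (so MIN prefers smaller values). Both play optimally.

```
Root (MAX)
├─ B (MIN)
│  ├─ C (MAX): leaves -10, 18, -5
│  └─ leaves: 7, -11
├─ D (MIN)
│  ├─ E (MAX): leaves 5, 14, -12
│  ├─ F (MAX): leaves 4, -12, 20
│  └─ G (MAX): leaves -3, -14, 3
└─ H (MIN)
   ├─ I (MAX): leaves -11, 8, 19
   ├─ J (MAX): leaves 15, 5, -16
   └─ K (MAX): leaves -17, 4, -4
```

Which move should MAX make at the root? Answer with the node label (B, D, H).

H

C (MAX): max(-10, 18, -5) = 18
B (MIN): min(18, 7, -11) = -11
E (MAX): max(5, 14, -12) = 14
F (MAX): max(4, -12, 20) = 20
G (MAX): max(-3, -14, 3) = 3
D (MIN): min(14, 20, 3) = 3
I (MAX): max(-11, 8, 19) = 19
J (MAX): max(15, 5, -16) = 15
K (MAX): max(-17, 4, -4) = 4
H (MIN): min(19, 15, 4) = 4
Root (MAX): max(-11, 3, 4) = 4
MAX picks the child with the highest value: H (value 4).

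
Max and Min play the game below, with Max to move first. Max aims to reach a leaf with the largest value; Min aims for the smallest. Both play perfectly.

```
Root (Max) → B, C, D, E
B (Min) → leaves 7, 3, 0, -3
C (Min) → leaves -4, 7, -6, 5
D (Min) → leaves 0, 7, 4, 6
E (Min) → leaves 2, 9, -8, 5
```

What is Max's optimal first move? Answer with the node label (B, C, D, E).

B (Min): min(7, 3, 0, -3) = -3
C (Min): min(-4, 7, -6, 5) = -6
D (Min): min(0, 7, 4, 6) = 0
E (Min): min(2, 9, -8, 5) = -8
Root (Max): max(-3, -6, 0, -8) = 0
Max picks the child with the highest value: D (value 0).

D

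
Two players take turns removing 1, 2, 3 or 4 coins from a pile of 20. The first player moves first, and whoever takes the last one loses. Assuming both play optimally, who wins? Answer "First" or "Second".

First

i:   0  1  2  3  4  5  6  7  8  9 10 11 12 13 14 15 16 17 18 19 20
     W  L  W  W  W  W  L  W  W  W  W  L  W  W  W  W  L  W  W  W  W
Position 20 is W, so the first player wins.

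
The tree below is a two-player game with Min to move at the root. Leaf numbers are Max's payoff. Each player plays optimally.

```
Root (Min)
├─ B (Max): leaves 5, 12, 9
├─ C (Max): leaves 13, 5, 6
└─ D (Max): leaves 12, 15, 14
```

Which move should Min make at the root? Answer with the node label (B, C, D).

B (Max): max(5, 12, 9) = 12
C (Max): max(13, 5, 6) = 13
D (Max): max(12, 15, 14) = 15
Root (Min): min(12, 13, 15) = 12
Min picks the child with the lowest value: B (value 12).

B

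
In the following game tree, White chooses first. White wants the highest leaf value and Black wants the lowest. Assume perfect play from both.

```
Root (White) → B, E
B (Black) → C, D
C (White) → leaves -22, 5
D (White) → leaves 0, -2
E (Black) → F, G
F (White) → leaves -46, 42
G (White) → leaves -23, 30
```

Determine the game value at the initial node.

30

C (White): max(-22, 5) = 5
D (White): max(0, -2) = 0
B (Black): min(5, 0) = 0
F (White): max(-46, 42) = 42
G (White): max(-23, 30) = 30
E (Black): min(42, 30) = 30
Root (White): max(0, 30) = 30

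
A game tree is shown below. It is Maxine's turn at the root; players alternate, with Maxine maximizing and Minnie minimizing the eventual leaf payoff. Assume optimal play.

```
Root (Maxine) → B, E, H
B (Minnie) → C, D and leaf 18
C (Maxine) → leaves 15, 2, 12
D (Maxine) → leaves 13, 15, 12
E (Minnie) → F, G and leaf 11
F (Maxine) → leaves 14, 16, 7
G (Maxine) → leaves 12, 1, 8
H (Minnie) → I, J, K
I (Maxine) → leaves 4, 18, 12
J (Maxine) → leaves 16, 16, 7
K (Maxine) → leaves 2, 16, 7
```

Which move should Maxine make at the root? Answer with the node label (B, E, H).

H

C (Maxine): max(15, 2, 12) = 15
D (Maxine): max(13, 15, 12) = 15
B (Minnie): min(15, 15, 18) = 15
F (Maxine): max(14, 16, 7) = 16
G (Maxine): max(12, 1, 8) = 12
E (Minnie): min(16, 12, 11) = 11
I (Maxine): max(4, 18, 12) = 18
J (Maxine): max(16, 16, 7) = 16
K (Maxine): max(2, 16, 7) = 16
H (Minnie): min(18, 16, 16) = 16
Root (Maxine): max(15, 11, 16) = 16
Maxine picks the child with the highest value: H (value 16).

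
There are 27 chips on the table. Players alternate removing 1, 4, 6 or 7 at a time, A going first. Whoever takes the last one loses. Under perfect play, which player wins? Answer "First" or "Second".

Positions where the player to move wins (W) vs loses (L):
i:   0  1  2  3  4  5  6  7  8  9 10 11 12 13 14 15 16 17 18 19 20 21 22 23 24 25 26 27
     W  L  W  L  W  W  L  W  W  W  W  L  W  W  L  W  L  W  W  L  W  W  W  W  L  W  W  L
Position 27 is L, so the second player wins.

Second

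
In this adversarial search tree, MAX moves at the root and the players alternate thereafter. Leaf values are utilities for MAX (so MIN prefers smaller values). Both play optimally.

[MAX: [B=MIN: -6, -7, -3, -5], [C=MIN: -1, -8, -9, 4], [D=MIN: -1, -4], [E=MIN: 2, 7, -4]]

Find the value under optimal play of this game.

B (MIN): min(-6, -7, -3, -5) = -7
C (MIN): min(-1, -8, -9, 4) = -9
D (MIN): min(-1, -4) = -4
E (MIN): min(2, 7, -4) = -4
Root (MAX): max(-7, -9, -4, -4) = -4

-4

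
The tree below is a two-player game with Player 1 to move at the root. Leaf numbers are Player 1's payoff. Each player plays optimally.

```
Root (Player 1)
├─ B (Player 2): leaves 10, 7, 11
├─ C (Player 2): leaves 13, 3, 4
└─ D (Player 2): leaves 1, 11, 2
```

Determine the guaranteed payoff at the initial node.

7

B (Player 2): min(10, 7, 11) = 7
C (Player 2): min(13, 3, 4) = 3
D (Player 2): min(1, 11, 2) = 1
Root (Player 1): max(7, 3, 1) = 7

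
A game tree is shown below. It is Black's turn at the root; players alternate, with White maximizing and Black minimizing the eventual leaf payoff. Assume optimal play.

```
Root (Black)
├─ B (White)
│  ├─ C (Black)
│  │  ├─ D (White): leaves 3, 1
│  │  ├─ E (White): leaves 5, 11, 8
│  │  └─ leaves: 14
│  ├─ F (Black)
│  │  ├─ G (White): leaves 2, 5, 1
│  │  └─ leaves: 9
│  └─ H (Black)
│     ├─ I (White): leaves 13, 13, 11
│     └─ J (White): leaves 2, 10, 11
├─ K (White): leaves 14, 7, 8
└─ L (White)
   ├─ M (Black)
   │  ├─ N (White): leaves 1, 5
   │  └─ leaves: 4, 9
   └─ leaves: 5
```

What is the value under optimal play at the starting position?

D (White): max(3, 1) = 3
E (White): max(5, 11, 8) = 11
C (Black): min(3, 11, 14) = 3
G (White): max(2, 5, 1) = 5
F (Black): min(5, 9) = 5
I (White): max(13, 13, 11) = 13
J (White): max(2, 10, 11) = 11
H (Black): min(13, 11) = 11
B (White): max(3, 5, 11) = 11
K (White): max(14, 7, 8) = 14
N (White): max(1, 5) = 5
M (Black): min(5, 4, 9) = 4
L (White): max(4, 5) = 5
Root (Black): min(11, 14, 5) = 5

5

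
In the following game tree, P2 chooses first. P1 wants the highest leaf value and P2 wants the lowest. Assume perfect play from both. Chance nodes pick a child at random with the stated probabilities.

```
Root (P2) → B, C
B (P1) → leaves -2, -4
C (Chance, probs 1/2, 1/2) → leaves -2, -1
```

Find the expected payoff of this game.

B (P1): max(-2, -4) = -2
C (Chance): 1/2·-2 + 1/2·-1 = -1.5
Root (P2): min(-2, -1.5) = -2

-2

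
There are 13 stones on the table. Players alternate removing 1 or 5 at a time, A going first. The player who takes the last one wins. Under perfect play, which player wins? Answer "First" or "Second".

Positions where the player to move wins (W) vs loses (L):
i:   0  1  2  3  4  5  6  7  8  9 10 11 12 13
     L  W  L  W  L  W  L  W  L  W  L  W  L  W
Position 13 is W, so the first player wins.

First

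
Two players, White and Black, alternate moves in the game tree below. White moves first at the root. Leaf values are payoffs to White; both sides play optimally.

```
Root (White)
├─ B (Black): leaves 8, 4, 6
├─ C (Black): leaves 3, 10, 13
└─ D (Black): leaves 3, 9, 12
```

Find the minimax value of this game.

B (Black): min(8, 4, 6) = 4
C (Black): min(3, 10, 13) = 3
D (Black): min(3, 9, 12) = 3
Root (White): max(4, 3, 3) = 4

4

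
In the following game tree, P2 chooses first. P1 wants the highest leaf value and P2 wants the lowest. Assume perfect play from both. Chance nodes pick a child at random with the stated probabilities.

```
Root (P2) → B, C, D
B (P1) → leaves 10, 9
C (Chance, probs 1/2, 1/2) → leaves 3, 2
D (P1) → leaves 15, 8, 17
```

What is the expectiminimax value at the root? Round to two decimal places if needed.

B (P1): max(10, 9) = 10
C (Chance): 1/2·3 + 1/2·2 = 2.5
D (P1): max(15, 8, 17) = 17
Root (P2): min(10, 2.5, 17) = 2.5

2.5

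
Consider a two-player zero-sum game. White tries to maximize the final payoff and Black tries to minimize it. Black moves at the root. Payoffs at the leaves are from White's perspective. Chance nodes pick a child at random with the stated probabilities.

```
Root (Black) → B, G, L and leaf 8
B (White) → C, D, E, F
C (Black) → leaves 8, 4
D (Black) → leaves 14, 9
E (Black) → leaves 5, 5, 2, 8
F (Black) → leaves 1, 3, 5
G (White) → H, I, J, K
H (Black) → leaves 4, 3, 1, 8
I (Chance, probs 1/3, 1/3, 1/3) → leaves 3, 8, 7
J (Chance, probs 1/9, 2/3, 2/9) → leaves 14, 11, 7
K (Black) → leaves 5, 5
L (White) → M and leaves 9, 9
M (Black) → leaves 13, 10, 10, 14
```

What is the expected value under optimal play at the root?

8

C (Black): min(8, 4) = 4
D (Black): min(14, 9) = 9
E (Black): min(5, 5, 2, 8) = 2
F (Black): min(1, 3, 5) = 1
B (White): max(4, 9, 2, 1) = 9
H (Black): min(4, 3, 1, 8) = 1
I (Chance): 1/3·3 + 1/3·8 + 1/3·7 = 6
J (Chance): 1/9·14 + 2/3·11 + 2/9·7 = 10.44
K (Black): min(5, 5) = 5
G (White): max(1, 6, 10.44, 5) = 10.44
M (Black): min(13, 10, 10, 14) = 10
L (White): max(10, 9, 9) = 10
Root (Black): min(9, 10.44, 10, 8) = 8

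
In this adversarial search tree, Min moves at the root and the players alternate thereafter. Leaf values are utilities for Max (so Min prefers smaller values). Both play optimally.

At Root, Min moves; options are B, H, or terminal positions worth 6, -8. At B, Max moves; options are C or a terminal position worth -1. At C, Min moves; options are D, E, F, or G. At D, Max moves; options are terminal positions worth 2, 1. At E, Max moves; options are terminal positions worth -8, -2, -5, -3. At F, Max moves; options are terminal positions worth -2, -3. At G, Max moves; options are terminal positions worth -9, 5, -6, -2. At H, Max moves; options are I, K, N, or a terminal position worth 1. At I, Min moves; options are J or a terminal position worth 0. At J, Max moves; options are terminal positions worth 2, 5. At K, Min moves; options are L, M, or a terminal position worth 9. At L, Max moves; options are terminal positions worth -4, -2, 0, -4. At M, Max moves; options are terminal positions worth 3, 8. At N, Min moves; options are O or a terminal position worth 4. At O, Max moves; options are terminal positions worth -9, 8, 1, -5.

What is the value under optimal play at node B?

-1

D: max(2, 1) = 2
E: max(-8, -2, -5, -3) = -2
F: max(-2, -3) = -2
G: max(-9, 5, -6, -2) = 5
C: min(2, -2, -2, 5) = -2
B: max(-2, -1) = -1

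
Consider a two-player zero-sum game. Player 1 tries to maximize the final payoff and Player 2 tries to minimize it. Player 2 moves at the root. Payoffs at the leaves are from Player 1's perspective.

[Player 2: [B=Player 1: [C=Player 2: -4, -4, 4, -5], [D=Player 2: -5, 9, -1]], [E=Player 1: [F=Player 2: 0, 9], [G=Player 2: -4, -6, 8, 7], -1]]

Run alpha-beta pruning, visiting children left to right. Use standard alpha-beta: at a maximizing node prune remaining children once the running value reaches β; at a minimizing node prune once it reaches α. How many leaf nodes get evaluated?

C [α=-∞,β=+∞]: v=-5
D [α=-5,β=+∞]: v=-5 after child 1 ≤ α → α-cutoff, skip 2
B [α=-∞,β=+∞]: v=-5
F [α=-∞,β=-5]: v=0
E [α=-∞,β=-5]: v=0 after child 1 ≥ β → β-cutoff, skip 2
Root [α=-∞,β=+∞]: v=-5
Leaves evaluated: 7 of 14.

7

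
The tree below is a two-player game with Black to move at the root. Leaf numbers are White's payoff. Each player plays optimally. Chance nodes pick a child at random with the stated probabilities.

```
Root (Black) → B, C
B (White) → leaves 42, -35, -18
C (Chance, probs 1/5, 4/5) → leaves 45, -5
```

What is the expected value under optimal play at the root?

5

B (White): max(42, -35, -18) = 42
C (Chance): 1/5·45 + 4/5·-5 = 5
Root (Black): min(42, 5) = 5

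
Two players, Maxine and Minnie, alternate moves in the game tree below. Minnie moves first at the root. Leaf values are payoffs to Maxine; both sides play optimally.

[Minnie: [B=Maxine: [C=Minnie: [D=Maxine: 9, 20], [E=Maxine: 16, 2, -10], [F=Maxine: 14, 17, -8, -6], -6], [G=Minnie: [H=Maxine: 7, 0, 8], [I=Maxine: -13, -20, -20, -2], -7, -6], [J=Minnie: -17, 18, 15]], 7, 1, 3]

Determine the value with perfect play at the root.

D (Maxine): max(9, 20) = 20
E (Maxine): max(16, 2, -10) = 16
F (Maxine): max(14, 17, -8, -6) = 17
C (Minnie): min(20, 16, 17, -6) = -6
H (Maxine): max(7, 0, 8) = 8
I (Maxine): max(-13, -20, -20, -2) = -2
G (Minnie): min(8, -2, -7, -6) = -7
J (Minnie): min(-17, 18, 15) = -17
B (Maxine): max(-6, -7, -17) = -6
Root (Minnie): min(-6, 7, 1, 3) = -6

-6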